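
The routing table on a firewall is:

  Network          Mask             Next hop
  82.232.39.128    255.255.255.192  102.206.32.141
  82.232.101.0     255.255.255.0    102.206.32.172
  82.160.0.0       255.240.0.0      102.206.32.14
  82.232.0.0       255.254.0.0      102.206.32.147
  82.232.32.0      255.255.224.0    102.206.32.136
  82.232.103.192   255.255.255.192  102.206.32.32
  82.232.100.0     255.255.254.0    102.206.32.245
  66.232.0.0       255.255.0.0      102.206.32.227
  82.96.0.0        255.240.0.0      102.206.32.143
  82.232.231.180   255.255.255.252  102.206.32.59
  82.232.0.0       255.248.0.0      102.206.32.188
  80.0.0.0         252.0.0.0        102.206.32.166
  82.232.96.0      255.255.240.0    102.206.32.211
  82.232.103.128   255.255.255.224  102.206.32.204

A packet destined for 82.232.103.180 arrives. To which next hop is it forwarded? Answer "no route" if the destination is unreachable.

102.206.32.211

Routes whose prefix contains 82.232.103.180:
  80.0.0.0/6 (80.0.0.0 - 83.255.255.255) -> 102.206.32.166
  82.232.0.0/13 (82.232.0.0 - 82.239.255.255) -> 102.206.32.188
  82.232.0.0/15 (82.232.0.0 - 82.233.255.255) -> 102.206.32.147
  82.232.96.0/20 (82.232.96.0 - 82.232.111.255) -> 102.206.32.211
More-specific entries that do NOT match:
  82.232.231.180/30 (82.232.231.180 - 82.232.231.183) does not contain 82.232.103.180
  82.232.103.128/27 (82.232.103.128 - 82.232.103.159) does not contain 82.232.103.180
  82.232.39.128/26 (82.232.39.128 - 82.232.39.191) does not contain 82.232.103.180
  82.232.103.192/26 (82.232.103.192 - 82.232.103.255) does not contain 82.232.103.180
  82.232.101.0/24 (82.232.101.0 - 82.232.101.255) does not contain 82.232.103.180
  82.232.100.0/23 (82.232.100.0 - 82.232.101.255) does not contain 82.232.103.180
Longest matching prefix is /20 -> next hop 102.206.32.211.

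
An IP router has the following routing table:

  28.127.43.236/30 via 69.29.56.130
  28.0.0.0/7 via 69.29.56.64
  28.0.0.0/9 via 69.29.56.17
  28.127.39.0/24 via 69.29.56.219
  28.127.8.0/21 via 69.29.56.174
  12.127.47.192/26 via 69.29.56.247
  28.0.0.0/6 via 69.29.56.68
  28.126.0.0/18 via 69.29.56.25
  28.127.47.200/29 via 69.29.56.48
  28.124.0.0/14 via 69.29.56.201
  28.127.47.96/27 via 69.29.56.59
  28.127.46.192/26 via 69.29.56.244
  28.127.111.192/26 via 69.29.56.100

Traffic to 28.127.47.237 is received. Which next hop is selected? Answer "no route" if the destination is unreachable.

69.29.56.201

Routes whose prefix contains 28.127.47.237:
  28.0.0.0/6 (28.0.0.0 - 31.255.255.255) -> 69.29.56.68
  28.0.0.0/7 (28.0.0.0 - 29.255.255.255) -> 69.29.56.64
  28.0.0.0/9 (28.0.0.0 - 28.127.255.255) -> 69.29.56.17
  28.124.0.0/14 (28.124.0.0 - 28.127.255.255) -> 69.29.56.201
More-specific entries that do NOT match:
  28.127.43.236/30 (28.127.43.236 - 28.127.43.239) does not contain 28.127.47.237
  28.127.47.200/29 (28.127.47.200 - 28.127.47.207) does not contain 28.127.47.237
  28.127.47.96/27 (28.127.47.96 - 28.127.47.127) does not contain 28.127.47.237
  12.127.47.192/26 (12.127.47.192 - 12.127.47.255) does not contain 28.127.47.237
  28.127.46.192/26 (28.127.46.192 - 28.127.46.255) does not contain 28.127.47.237
  28.127.111.192/26 (28.127.111.192 - 28.127.111.255) does not contain 28.127.47.237
  28.127.39.0/24 (28.127.39.0 - 28.127.39.255) does not contain 28.127.47.237
  28.127.8.0/21 (28.127.8.0 - 28.127.15.255) does not contain 28.127.47.237
  28.126.0.0/18 (28.126.0.0 - 28.126.63.255) does not contain 28.127.47.237
Longest matching prefix is /14 -> next hop 69.29.56.201.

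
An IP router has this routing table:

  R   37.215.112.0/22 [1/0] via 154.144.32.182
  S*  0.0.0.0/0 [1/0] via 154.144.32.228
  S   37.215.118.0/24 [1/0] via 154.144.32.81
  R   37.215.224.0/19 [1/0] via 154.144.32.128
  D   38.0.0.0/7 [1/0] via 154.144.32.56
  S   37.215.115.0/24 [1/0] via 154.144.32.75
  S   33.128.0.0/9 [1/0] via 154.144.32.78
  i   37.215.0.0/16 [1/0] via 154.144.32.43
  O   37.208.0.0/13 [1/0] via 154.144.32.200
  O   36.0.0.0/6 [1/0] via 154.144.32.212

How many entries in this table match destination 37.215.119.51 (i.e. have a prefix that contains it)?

4

Prefixes containing 37.215.119.51:
  0.0.0.0/0 (default, matches everything)
  36.0.0.0/6 (36.0.0.0 - 39.255.255.255)
  37.208.0.0/13 (37.208.0.0 - 37.215.255.255)
  37.215.0.0/16 (37.215.0.0 - 37.215.255.255)
Total matching entries: 4.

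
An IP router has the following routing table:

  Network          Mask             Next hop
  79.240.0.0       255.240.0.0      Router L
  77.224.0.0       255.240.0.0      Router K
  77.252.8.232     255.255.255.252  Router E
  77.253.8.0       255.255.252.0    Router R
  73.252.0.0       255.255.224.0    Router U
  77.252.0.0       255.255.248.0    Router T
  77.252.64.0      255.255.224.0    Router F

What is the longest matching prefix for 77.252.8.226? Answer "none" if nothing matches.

none

77.252.8.226 is outside every listed prefix and there is no default route.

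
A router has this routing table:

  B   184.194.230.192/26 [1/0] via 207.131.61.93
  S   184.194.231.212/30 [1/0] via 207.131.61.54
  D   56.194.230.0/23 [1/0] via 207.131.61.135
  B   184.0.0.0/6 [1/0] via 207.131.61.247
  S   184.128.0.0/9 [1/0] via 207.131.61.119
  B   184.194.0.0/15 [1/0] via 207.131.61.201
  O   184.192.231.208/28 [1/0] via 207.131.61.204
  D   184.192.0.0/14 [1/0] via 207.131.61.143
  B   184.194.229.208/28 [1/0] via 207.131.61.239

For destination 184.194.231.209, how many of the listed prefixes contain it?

Prefixes containing 184.194.231.209:
  184.0.0.0/6 (184.0.0.0 - 187.255.255.255)
  184.128.0.0/9 (184.128.0.0 - 184.255.255.255)
  184.192.0.0/14 (184.192.0.0 - 184.195.255.255)
  184.194.0.0/15 (184.194.0.0 - 184.195.255.255)
Total matching entries: 4.

4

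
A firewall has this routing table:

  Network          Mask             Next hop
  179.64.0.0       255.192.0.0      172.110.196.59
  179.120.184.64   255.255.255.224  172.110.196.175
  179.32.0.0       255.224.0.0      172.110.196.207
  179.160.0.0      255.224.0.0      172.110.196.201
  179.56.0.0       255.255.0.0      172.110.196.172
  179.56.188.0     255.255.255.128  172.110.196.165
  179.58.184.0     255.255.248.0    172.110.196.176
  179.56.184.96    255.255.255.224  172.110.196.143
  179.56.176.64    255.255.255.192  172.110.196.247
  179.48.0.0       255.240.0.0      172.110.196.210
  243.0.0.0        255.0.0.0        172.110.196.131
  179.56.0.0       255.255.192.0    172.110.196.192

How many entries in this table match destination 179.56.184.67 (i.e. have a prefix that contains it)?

Prefixes containing 179.56.184.67:
  179.32.0.0/11 (179.32.0.0 - 179.63.255.255)
  179.48.0.0/12 (179.48.0.0 - 179.63.255.255)
  179.56.0.0/16 (179.56.0.0 - 179.56.255.255)
Total matching entries: 3.

3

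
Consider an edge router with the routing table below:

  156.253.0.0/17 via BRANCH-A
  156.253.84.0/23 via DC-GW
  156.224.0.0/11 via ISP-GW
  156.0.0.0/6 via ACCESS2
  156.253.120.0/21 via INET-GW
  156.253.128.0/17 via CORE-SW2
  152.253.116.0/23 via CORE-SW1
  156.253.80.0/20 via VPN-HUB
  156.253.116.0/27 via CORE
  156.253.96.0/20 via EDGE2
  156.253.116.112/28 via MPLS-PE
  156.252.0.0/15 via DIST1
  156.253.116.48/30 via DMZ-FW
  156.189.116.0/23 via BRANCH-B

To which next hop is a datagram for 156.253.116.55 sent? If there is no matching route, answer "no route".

BRANCH-A

Routes whose prefix contains 156.253.116.55:
  156.0.0.0/6 (156.0.0.0 - 159.255.255.255) -> ACCESS2
  156.224.0.0/11 (156.224.0.0 - 156.255.255.255) -> ISP-GW
  156.252.0.0/15 (156.252.0.0 - 156.253.255.255) -> DIST1
  156.253.0.0/17 (156.253.0.0 - 156.253.127.255) -> BRANCH-A
More-specific entries that do NOT match:
  156.253.116.48/30 (156.253.116.48 - 156.253.116.51) does not contain 156.253.116.55
  156.253.116.112/28 (156.253.116.112 - 156.253.116.127) does not contain 156.253.116.55
  156.253.116.0/27 (156.253.116.0 - 156.253.116.31) does not contain 156.253.116.55
  156.253.84.0/23 (156.253.84.0 - 156.253.85.255) does not contain 156.253.116.55
  152.253.116.0/23 (152.253.116.0 - 152.253.117.255) does not contain 156.253.116.55
  156.189.116.0/23 (156.189.116.0 - 156.189.117.255) does not contain 156.253.116.55
  156.253.120.0/21 (156.253.120.0 - 156.253.127.255) does not contain 156.253.116.55
  156.253.80.0/20 (156.253.80.0 - 156.253.95.255) does not contain 156.253.116.55
  156.253.96.0/20 (156.253.96.0 - 156.253.111.255) does not contain 156.253.116.55
Longest matching prefix is /17 -> next hop BRANCH-A.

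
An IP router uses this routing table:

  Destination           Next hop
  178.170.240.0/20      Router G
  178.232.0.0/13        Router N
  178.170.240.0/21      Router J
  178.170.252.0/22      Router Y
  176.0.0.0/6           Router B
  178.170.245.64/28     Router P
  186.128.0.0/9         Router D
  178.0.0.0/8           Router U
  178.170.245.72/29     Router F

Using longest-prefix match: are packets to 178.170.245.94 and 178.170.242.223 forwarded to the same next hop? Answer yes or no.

yes

178.170.245.94: longest match 178.170.240.0/21 -> Router J
178.170.242.223: longest match 178.170.240.0/21 -> Router J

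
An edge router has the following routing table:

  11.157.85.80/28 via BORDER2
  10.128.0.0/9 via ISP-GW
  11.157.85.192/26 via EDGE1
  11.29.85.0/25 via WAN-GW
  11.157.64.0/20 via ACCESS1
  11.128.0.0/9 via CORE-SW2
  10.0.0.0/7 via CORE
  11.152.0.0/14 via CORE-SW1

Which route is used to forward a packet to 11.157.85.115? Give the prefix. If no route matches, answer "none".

11.128.0.0/9

Entries matching 11.157.85.115:
  10.0.0.0/7 (10.0.0.0 - 11.255.255.255)
  11.128.0.0/9 (11.128.0.0 - 11.255.255.255)
Most specific is 11.128.0.0/9.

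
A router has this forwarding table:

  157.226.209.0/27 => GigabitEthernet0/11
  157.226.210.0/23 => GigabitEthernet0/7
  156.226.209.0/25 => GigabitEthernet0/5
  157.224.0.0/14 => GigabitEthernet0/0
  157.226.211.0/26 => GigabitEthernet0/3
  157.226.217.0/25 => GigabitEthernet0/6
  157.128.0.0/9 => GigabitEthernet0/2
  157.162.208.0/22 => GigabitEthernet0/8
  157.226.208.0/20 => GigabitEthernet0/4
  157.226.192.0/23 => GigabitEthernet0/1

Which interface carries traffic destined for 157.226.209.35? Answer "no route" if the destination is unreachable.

Routes whose prefix contains 157.226.209.35:
  157.128.0.0/9 (157.128.0.0 - 157.255.255.255) -> GigabitEthernet0/2
  157.224.0.0/14 (157.224.0.0 - 157.227.255.255) -> GigabitEthernet0/0
  157.226.208.0/20 (157.226.208.0 - 157.226.223.255) -> GigabitEthernet0/4
More-specific entries that do NOT match:
  157.226.209.0/27 (157.226.209.0 - 157.226.209.31) does not contain 157.226.209.35
  157.226.211.0/26 (157.226.211.0 - 157.226.211.63) does not contain 157.226.209.35
  156.226.209.0/25 (156.226.209.0 - 156.226.209.127) does not contain 157.226.209.35
  157.226.217.0/25 (157.226.217.0 - 157.226.217.127) does not contain 157.226.209.35
  157.226.210.0/23 (157.226.210.0 - 157.226.211.255) does not contain 157.226.209.35
  157.226.192.0/23 (157.226.192.0 - 157.226.193.255) does not contain 157.226.209.35
  157.162.208.0/22 (157.162.208.0 - 157.162.211.255) does not contain 157.226.209.35
Longest matching prefix is /20 -> interface GigabitEthernet0/4.

GigabitEthernet0/4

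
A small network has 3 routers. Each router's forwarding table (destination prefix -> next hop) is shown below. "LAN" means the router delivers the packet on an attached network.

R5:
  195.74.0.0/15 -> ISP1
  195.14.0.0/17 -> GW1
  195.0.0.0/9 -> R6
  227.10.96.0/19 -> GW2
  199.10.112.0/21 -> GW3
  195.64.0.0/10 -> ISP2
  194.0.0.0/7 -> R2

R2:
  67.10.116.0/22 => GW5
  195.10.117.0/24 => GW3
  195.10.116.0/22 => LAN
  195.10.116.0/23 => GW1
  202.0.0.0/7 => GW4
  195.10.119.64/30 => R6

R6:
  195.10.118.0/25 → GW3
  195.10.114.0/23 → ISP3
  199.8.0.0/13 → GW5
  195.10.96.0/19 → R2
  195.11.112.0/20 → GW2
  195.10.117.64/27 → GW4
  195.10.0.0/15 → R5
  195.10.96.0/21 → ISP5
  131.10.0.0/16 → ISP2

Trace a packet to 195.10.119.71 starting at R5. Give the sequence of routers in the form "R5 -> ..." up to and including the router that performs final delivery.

R5 -> R6 -> R2

At R5: longest match for 195.10.119.71 is 195.0.0.0/9 -> R6
At R6: longest match for 195.10.119.71 is 195.10.96.0/19 -> R2
At R2: longest match for 195.10.119.71 is 195.10.116.0/22 -> LAN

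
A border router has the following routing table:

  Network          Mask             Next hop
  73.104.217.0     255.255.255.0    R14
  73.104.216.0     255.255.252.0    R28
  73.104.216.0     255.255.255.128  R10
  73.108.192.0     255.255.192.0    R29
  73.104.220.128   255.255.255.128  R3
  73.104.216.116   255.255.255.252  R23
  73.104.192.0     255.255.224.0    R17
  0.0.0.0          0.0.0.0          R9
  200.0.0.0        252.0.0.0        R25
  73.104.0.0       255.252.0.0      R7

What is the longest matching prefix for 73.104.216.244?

Entries matching 73.104.216.244:
  0.0.0.0/0 (default, matches everything)
  73.104.0.0/14 (73.104.0.0 - 73.107.255.255)
  73.104.192.0/19 (73.104.192.0 - 73.104.223.255)
  73.104.216.0/22 (73.104.216.0 - 73.104.219.255)
Most specific is 73.104.216.0/22.

73.104.216.0/22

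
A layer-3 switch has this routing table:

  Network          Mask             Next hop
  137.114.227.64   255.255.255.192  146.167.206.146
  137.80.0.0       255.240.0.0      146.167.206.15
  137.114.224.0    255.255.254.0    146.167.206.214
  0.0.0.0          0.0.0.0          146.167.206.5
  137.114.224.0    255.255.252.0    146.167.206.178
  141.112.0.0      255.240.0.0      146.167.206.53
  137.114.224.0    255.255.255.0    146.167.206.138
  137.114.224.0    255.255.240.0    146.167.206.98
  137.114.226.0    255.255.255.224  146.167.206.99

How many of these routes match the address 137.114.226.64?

Prefixes containing 137.114.226.64:
  0.0.0.0/0 (default, matches everything)
  137.114.224.0/20 (137.114.224.0 - 137.114.239.255)
  137.114.224.0/22 (137.114.224.0 - 137.114.227.255)
Total matching entries: 3.

3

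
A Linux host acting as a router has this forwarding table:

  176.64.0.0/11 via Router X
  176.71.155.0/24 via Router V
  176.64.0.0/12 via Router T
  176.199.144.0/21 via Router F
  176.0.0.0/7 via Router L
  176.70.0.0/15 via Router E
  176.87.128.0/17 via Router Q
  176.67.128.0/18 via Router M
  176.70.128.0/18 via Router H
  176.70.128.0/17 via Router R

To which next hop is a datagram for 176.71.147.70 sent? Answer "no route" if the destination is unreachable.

Router E

Routes whose prefix contains 176.71.147.70:
  176.0.0.0/7 (176.0.0.0 - 177.255.255.255) -> Router L
  176.64.0.0/11 (176.64.0.0 - 176.95.255.255) -> Router X
  176.64.0.0/12 (176.64.0.0 - 176.79.255.255) -> Router T
  176.70.0.0/15 (176.70.0.0 - 176.71.255.255) -> Router E
More-specific entries that do NOT match:
  176.71.155.0/24 (176.71.155.0 - 176.71.155.255) does not contain 176.71.147.70
  176.199.144.0/21 (176.199.144.0 - 176.199.151.255) does not contain 176.71.147.70
  176.67.128.0/18 (176.67.128.0 - 176.67.191.255) does not contain 176.71.147.70
  176.70.128.0/18 (176.70.128.0 - 176.70.191.255) does not contain 176.71.147.70
  176.87.128.0/17 (176.87.128.0 - 176.87.255.255) does not contain 176.71.147.70
  176.70.128.0/17 (176.70.128.0 - 176.70.255.255) does not contain 176.71.147.70
Longest matching prefix is /15 -> next hop Router E.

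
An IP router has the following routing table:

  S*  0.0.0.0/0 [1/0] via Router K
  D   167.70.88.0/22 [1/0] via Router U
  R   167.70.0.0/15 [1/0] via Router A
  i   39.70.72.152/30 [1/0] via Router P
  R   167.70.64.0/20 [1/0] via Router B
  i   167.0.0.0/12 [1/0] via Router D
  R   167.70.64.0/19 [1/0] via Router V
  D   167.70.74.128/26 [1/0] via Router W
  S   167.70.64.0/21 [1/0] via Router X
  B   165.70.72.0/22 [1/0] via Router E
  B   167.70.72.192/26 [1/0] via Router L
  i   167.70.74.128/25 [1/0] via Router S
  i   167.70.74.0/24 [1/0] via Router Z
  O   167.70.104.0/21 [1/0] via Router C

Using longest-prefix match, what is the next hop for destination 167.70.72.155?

Routes whose prefix contains 167.70.72.155:
  0.0.0.0/0 (default, matches everything) -> Router K
  167.70.0.0/15 (167.70.0.0 - 167.71.255.255) -> Router A
  167.70.64.0/19 (167.70.64.0 - 167.70.95.255) -> Router V
  167.70.64.0/20 (167.70.64.0 - 167.70.79.255) -> Router B
More-specific entries that do NOT match:
  39.70.72.152/30 (39.70.72.152 - 39.70.72.155) does not contain 167.70.72.155
  167.70.74.128/26 (167.70.74.128 - 167.70.74.191) does not contain 167.70.72.155
  167.70.72.192/26 (167.70.72.192 - 167.70.72.255) does not contain 167.70.72.155
  167.70.74.128/25 (167.70.74.128 - 167.70.74.255) does not contain 167.70.72.155
  167.70.74.0/24 (167.70.74.0 - 167.70.74.255) does not contain 167.70.72.155
  167.70.88.0/22 (167.70.88.0 - 167.70.91.255) does not contain 167.70.72.155
  165.70.72.0/22 (165.70.72.0 - 165.70.75.255) does not contain 167.70.72.155
  167.70.64.0/21 (167.70.64.0 - 167.70.71.255) does not contain 167.70.72.155
  167.70.104.0/21 (167.70.104.0 - 167.70.111.255) does not contain 167.70.72.155
Longest matching prefix is /20 -> next hop Router B.

Router B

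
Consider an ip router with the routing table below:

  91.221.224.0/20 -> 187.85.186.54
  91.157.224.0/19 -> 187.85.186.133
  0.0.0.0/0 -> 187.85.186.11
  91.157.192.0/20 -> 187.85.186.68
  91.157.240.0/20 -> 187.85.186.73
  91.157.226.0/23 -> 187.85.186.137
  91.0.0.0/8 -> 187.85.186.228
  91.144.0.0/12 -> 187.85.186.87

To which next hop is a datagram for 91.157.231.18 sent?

Routes whose prefix contains 91.157.231.18:
  0.0.0.0/0 (default, matches everything) -> 187.85.186.11
  91.0.0.0/8 (91.0.0.0 - 91.255.255.255) -> 187.85.186.228
  91.144.0.0/12 (91.144.0.0 - 91.159.255.255) -> 187.85.186.87
  91.157.224.0/19 (91.157.224.0 - 91.157.255.255) -> 187.85.186.133
More-specific entries that do NOT match:
  91.157.226.0/23 (91.157.226.0 - 91.157.227.255) does not contain 91.157.231.18
  91.221.224.0/20 (91.221.224.0 - 91.221.239.255) does not contain 91.157.231.18
  91.157.192.0/20 (91.157.192.0 - 91.157.207.255) does not contain 91.157.231.18
  91.157.240.0/20 (91.157.240.0 - 91.157.255.255) does not contain 91.157.231.18
Longest matching prefix is /19 -> next hop 187.85.186.133.

187.85.186.133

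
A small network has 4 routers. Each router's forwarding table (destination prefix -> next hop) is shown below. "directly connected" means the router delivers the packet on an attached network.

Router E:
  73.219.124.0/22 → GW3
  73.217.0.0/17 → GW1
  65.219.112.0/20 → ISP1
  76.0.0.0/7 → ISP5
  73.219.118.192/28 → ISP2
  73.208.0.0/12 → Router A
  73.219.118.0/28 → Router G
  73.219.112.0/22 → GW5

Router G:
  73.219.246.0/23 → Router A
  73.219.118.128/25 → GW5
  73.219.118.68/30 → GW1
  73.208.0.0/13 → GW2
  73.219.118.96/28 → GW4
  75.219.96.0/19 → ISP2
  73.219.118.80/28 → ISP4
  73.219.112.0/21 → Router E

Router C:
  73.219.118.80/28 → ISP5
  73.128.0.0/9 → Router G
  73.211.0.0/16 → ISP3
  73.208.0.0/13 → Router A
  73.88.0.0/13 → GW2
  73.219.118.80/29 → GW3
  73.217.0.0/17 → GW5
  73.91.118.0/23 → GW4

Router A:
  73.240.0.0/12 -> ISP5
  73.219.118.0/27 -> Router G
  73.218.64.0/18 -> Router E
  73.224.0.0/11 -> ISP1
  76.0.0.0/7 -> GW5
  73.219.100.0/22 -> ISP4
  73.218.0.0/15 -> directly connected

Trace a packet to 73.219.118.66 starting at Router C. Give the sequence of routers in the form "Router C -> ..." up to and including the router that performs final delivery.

At Router C: longest match for 73.219.118.66 is 73.128.0.0/9 -> Router G
At Router G: longest match for 73.219.118.66 is 73.219.112.0/21 -> Router E
At Router E: longest match for 73.219.118.66 is 73.208.0.0/12 -> Router A
At Router A: longest match for 73.219.118.66 is 73.218.0.0/15 -> directly connected

Router C -> Router G -> Router E -> Router A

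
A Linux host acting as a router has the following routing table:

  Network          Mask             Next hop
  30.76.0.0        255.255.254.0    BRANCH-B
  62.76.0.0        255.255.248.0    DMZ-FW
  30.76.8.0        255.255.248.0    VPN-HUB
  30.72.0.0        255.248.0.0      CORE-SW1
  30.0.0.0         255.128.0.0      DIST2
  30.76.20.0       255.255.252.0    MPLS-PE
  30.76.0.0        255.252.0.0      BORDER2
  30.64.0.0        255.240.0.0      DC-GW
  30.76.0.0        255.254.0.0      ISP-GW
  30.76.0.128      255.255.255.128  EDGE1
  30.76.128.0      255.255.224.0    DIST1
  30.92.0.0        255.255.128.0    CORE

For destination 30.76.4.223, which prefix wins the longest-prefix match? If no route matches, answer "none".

Entries matching 30.76.4.223:
  30.0.0.0/9 (30.0.0.0 - 30.127.255.255)
  30.64.0.0/12 (30.64.0.0 - 30.79.255.255)
  30.72.0.0/13 (30.72.0.0 - 30.79.255.255)
  30.76.0.0/14 (30.76.0.0 - 30.79.255.255)
  30.76.0.0/15 (30.76.0.0 - 30.77.255.255)
Most specific is 30.76.0.0/15.

30.76.0.0/15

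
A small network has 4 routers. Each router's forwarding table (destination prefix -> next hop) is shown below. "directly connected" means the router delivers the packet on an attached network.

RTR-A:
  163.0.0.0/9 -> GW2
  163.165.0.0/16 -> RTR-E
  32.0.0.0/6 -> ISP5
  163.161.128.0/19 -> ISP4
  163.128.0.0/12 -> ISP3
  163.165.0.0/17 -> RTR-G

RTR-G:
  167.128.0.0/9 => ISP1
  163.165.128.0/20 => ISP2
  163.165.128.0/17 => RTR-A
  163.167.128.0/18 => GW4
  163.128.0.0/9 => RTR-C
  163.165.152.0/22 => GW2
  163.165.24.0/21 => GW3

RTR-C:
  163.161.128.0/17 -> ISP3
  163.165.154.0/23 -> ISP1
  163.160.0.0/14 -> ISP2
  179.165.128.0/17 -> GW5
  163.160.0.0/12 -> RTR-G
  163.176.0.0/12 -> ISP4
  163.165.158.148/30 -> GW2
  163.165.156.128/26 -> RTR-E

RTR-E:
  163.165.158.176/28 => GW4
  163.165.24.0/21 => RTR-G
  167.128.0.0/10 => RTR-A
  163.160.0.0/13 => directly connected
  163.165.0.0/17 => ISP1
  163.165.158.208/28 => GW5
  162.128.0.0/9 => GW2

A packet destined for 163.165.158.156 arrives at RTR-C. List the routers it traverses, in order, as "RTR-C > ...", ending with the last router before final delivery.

At RTR-C: longest match for 163.165.158.156 is 163.160.0.0/12 -> RTR-G
At RTR-G: longest match for 163.165.158.156 is 163.165.128.0/17 -> RTR-A
At RTR-A: longest match for 163.165.158.156 is 163.165.0.0/16 -> RTR-E
At RTR-E: longest match for 163.165.158.156 is 163.160.0.0/13 -> directly connected

RTR-C > RTR-G > RTR-A > RTR-E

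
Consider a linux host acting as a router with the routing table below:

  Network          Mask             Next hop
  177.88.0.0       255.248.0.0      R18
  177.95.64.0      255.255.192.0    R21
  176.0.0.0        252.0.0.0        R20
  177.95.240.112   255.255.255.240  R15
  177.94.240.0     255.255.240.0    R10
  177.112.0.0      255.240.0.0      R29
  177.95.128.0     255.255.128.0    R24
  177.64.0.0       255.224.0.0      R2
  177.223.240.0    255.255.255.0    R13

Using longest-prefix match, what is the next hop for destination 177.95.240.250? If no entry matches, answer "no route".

R24

Routes whose prefix contains 177.95.240.250:
  176.0.0.0/6 (176.0.0.0 - 179.255.255.255) -> R20
  177.64.0.0/11 (177.64.0.0 - 177.95.255.255) -> R2
  177.88.0.0/13 (177.88.0.0 - 177.95.255.255) -> R18
  177.95.128.0/17 (177.95.128.0 - 177.95.255.255) -> R24
More-specific entries that do NOT match:
  177.95.240.112/28 (177.95.240.112 - 177.95.240.127) does not contain 177.95.240.250
  177.223.240.0/24 (177.223.240.0 - 177.223.240.255) does not contain 177.95.240.250
  177.94.240.0/20 (177.94.240.0 - 177.94.255.255) does not contain 177.95.240.250
  177.95.64.0/18 (177.95.64.0 - 177.95.127.255) does not contain 177.95.240.250
Longest matching prefix is /17 -> next hop R24.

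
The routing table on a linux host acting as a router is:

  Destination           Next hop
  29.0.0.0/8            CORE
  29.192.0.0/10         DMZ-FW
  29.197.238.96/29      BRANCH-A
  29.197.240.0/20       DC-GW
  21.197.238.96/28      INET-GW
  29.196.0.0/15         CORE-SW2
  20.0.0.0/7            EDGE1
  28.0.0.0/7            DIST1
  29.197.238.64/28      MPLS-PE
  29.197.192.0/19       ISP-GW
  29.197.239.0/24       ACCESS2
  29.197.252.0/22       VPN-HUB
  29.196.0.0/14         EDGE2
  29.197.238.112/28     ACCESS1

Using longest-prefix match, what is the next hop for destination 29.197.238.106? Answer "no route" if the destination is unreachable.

CORE-SW2

Routes whose prefix contains 29.197.238.106:
  28.0.0.0/7 (28.0.0.0 - 29.255.255.255) -> DIST1
  29.0.0.0/8 (29.0.0.0 - 29.255.255.255) -> CORE
  29.192.0.0/10 (29.192.0.0 - 29.255.255.255) -> DMZ-FW
  29.196.0.0/14 (29.196.0.0 - 29.199.255.255) -> EDGE2
  29.196.0.0/15 (29.196.0.0 - 29.197.255.255) -> CORE-SW2
More-specific entries that do NOT match:
  29.197.238.96/29 (29.197.238.96 - 29.197.238.103) does not contain 29.197.238.106
  21.197.238.96/28 (21.197.238.96 - 21.197.238.111) does not contain 29.197.238.106
  29.197.238.64/28 (29.197.238.64 - 29.197.238.79) does not contain 29.197.238.106
  29.197.238.112/28 (29.197.238.112 - 29.197.238.127) does not contain 29.197.238.106
  29.197.239.0/24 (29.197.239.0 - 29.197.239.255) does not contain 29.197.238.106
  29.197.252.0/22 (29.197.252.0 - 29.197.255.255) does not contain 29.197.238.106
  29.197.240.0/20 (29.197.240.0 - 29.197.255.255) does not contain 29.197.238.106
  29.197.192.0/19 (29.197.192.0 - 29.197.223.255) does not contain 29.197.238.106
Longest matching prefix is /15 -> next hop CORE-SW2.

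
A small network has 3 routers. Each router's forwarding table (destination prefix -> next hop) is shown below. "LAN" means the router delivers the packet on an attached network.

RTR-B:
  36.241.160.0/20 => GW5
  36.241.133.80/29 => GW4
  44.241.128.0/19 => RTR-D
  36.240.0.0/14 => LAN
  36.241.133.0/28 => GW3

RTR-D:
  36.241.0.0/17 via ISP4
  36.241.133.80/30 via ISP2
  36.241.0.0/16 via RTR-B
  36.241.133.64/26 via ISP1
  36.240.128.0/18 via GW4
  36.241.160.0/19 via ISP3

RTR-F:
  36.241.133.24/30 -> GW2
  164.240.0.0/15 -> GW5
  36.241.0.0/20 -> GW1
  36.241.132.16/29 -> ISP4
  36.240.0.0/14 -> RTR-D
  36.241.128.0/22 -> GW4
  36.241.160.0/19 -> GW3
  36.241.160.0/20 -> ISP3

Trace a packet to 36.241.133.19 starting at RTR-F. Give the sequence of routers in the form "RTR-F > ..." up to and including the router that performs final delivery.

At RTR-F: longest match for 36.241.133.19 is 36.240.0.0/14 -> RTR-D
At RTR-D: longest match for 36.241.133.19 is 36.241.0.0/16 -> RTR-B
At RTR-B: longest match for 36.241.133.19 is 36.240.0.0/14 -> LAN

RTR-F > RTR-D > RTR-B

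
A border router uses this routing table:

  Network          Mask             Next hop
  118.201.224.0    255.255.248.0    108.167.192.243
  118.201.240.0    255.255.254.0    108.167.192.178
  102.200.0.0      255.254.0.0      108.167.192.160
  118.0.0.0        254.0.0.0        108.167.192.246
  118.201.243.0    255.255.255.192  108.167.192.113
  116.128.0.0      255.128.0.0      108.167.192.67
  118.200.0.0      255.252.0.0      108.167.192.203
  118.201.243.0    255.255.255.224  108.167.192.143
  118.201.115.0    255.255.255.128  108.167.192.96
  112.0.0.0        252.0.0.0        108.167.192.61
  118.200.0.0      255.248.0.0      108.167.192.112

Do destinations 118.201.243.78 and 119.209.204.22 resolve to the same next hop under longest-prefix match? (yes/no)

no

118.201.243.78: longest match 118.200.0.0/14 -> 108.167.192.203
119.209.204.22: longest match 118.0.0.0/7 -> 108.167.192.246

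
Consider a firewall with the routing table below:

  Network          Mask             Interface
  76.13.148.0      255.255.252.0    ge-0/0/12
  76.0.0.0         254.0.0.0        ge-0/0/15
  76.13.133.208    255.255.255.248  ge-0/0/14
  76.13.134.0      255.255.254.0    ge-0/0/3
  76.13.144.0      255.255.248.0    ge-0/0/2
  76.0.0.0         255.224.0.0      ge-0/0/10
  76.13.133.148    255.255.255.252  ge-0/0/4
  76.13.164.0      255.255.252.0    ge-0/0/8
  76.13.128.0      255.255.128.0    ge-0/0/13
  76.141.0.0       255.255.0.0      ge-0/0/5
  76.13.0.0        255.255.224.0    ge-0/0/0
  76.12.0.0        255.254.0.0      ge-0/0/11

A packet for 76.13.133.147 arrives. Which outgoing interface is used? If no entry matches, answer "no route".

Routes whose prefix contains 76.13.133.147:
  76.0.0.0/7 (76.0.0.0 - 77.255.255.255) -> ge-0/0/15
  76.0.0.0/11 (76.0.0.0 - 76.31.255.255) -> ge-0/0/10
  76.12.0.0/15 (76.12.0.0 - 76.13.255.255) -> ge-0/0/11
  76.13.128.0/17 (76.13.128.0 - 76.13.255.255) -> ge-0/0/13
More-specific entries that do NOT match:
  76.13.133.148/30 (76.13.133.148 - 76.13.133.151) does not contain 76.13.133.147
  76.13.133.208/29 (76.13.133.208 - 76.13.133.215) does not contain 76.13.133.147
  76.13.134.0/23 (76.13.134.0 - 76.13.135.255) does not contain 76.13.133.147
  76.13.148.0/22 (76.13.148.0 - 76.13.151.255) does not contain 76.13.133.147
  76.13.164.0/22 (76.13.164.0 - 76.13.167.255) does not contain 76.13.133.147
  76.13.144.0/21 (76.13.144.0 - 76.13.151.255) does not contain 76.13.133.147
  76.13.0.0/19 (76.13.0.0 - 76.13.31.255) does not contain 76.13.133.147
Longest matching prefix is /17 -> interface ge-0/0/13.

ge-0/0/13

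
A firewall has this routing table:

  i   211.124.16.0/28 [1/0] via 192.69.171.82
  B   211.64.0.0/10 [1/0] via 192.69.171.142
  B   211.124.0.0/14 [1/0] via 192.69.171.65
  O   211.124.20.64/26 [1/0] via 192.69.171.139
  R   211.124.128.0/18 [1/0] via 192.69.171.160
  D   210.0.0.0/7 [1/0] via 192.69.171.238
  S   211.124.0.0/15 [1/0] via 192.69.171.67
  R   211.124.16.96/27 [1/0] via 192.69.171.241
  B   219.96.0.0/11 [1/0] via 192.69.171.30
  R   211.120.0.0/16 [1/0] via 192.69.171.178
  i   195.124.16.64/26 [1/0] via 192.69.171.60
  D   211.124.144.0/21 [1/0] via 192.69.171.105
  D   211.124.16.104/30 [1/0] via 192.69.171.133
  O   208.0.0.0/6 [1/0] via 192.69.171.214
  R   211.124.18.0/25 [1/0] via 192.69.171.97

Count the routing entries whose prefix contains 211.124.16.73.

5

Prefixes containing 211.124.16.73:
  208.0.0.0/6 (208.0.0.0 - 211.255.255.255)
  210.0.0.0/7 (210.0.0.0 - 211.255.255.255)
  211.64.0.0/10 (211.64.0.0 - 211.127.255.255)
  211.124.0.0/14 (211.124.0.0 - 211.127.255.255)
  211.124.0.0/15 (211.124.0.0 - 211.125.255.255)
Total matching entries: 5.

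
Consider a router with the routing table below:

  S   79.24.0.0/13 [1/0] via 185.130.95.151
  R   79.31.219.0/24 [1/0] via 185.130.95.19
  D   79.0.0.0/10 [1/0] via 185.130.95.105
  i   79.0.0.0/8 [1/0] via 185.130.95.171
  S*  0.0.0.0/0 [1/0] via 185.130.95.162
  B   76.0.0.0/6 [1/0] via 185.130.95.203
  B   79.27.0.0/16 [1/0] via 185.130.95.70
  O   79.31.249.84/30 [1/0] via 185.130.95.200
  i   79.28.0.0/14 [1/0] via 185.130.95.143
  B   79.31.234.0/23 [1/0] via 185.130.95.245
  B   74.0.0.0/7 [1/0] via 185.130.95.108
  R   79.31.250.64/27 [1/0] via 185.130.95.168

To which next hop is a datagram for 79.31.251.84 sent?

185.130.95.143

Routes whose prefix contains 79.31.251.84:
  0.0.0.0/0 (default, matches everything) -> 185.130.95.162
  76.0.0.0/6 (76.0.0.0 - 79.255.255.255) -> 185.130.95.203
  79.0.0.0/8 (79.0.0.0 - 79.255.255.255) -> 185.130.95.171
  79.0.0.0/10 (79.0.0.0 - 79.63.255.255) -> 185.130.95.105
  79.24.0.0/13 (79.24.0.0 - 79.31.255.255) -> 185.130.95.151
  79.28.0.0/14 (79.28.0.0 - 79.31.255.255) -> 185.130.95.143
More-specific entries that do NOT match:
  79.31.249.84/30 (79.31.249.84 - 79.31.249.87) does not contain 79.31.251.84
  79.31.250.64/27 (79.31.250.64 - 79.31.250.95) does not contain 79.31.251.84
  79.31.219.0/24 (79.31.219.0 - 79.31.219.255) does not contain 79.31.251.84
  79.31.234.0/23 (79.31.234.0 - 79.31.235.255) does not contain 79.31.251.84
  79.27.0.0/16 (79.27.0.0 - 79.27.255.255) does not contain 79.31.251.84
Longest matching prefix is /14 -> next hop 185.130.95.143.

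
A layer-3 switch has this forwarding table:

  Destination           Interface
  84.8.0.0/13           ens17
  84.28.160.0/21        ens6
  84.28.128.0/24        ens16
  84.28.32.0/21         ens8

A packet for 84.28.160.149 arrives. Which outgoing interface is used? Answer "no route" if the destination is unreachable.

Routes whose prefix contains 84.28.160.149:
  84.28.160.0/21 (84.28.160.0 - 84.28.167.255) -> ens6
More-specific entries that do NOT match:
  84.28.128.0/24 (84.28.128.0 - 84.28.128.255) does not contain 84.28.160.149
Longest matching prefix is /21 -> interface ens6.

ens6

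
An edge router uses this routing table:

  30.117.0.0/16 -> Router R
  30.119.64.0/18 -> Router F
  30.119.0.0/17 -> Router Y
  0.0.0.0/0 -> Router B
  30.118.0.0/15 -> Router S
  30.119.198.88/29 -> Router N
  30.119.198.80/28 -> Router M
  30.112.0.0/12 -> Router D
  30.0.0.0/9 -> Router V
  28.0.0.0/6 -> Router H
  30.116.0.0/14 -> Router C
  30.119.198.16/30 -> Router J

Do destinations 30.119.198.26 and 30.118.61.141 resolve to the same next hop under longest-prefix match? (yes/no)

yes

30.119.198.26: longest match 30.118.0.0/15 -> Router S
30.118.61.141: longest match 30.118.0.0/15 -> Router S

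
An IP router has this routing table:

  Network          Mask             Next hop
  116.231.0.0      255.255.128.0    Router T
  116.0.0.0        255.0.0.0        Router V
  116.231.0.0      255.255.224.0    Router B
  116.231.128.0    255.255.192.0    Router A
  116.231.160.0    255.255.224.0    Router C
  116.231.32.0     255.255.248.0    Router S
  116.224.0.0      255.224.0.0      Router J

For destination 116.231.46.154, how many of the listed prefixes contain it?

3

Prefixes containing 116.231.46.154:
  116.0.0.0/8 (116.0.0.0 - 116.255.255.255)
  116.224.0.0/11 (116.224.0.0 - 116.255.255.255)
  116.231.0.0/17 (116.231.0.0 - 116.231.127.255)
Total matching entries: 3.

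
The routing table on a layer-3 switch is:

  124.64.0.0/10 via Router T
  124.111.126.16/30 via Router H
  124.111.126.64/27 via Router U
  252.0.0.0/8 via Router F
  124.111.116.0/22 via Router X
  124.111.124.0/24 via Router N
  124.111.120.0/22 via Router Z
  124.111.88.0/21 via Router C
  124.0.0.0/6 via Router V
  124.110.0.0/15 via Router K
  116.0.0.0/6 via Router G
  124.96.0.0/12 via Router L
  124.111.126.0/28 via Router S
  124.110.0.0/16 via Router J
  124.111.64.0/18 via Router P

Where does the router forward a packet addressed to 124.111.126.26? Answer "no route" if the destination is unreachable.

Routes whose prefix contains 124.111.126.26:
  124.0.0.0/6 (124.0.0.0 - 127.255.255.255) -> Router V
  124.64.0.0/10 (124.64.0.0 - 124.127.255.255) -> Router T
  124.96.0.0/12 (124.96.0.0 - 124.111.255.255) -> Router L
  124.110.0.0/15 (124.110.0.0 - 124.111.255.255) -> Router K
  124.111.64.0/18 (124.111.64.0 - 124.111.127.255) -> Router P
More-specific entries that do NOT match:
  124.111.126.16/30 (124.111.126.16 - 124.111.126.19) does not contain 124.111.126.26
  124.111.126.0/28 (124.111.126.0 - 124.111.126.15) does not contain 124.111.126.26
  124.111.126.64/27 (124.111.126.64 - 124.111.126.95) does not contain 124.111.126.26
  124.111.124.0/24 (124.111.124.0 - 124.111.124.255) does not contain 124.111.126.26
  124.111.116.0/22 (124.111.116.0 - 124.111.119.255) does not contain 124.111.126.26
  124.111.120.0/22 (124.111.120.0 - 124.111.123.255) does not contain 124.111.126.26
  124.111.88.0/21 (124.111.88.0 - 124.111.95.255) does not contain 124.111.126.26
Longest matching prefix is /18 -> next hop Router P.

Router P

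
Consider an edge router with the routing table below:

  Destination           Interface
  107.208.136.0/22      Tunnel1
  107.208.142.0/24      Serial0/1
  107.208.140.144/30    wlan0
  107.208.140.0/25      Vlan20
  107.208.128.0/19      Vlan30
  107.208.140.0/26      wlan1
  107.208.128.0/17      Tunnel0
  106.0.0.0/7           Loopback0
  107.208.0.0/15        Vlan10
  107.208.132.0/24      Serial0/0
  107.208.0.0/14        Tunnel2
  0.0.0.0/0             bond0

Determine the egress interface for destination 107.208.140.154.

Vlan30

Routes whose prefix contains 107.208.140.154:
  0.0.0.0/0 (default, matches everything) -> bond0
  106.0.0.0/7 (106.0.0.0 - 107.255.255.255) -> Loopback0
  107.208.0.0/14 (107.208.0.0 - 107.211.255.255) -> Tunnel2
  107.208.0.0/15 (107.208.0.0 - 107.209.255.255) -> Vlan10
  107.208.128.0/17 (107.208.128.0 - 107.208.255.255) -> Tunnel0
  107.208.128.0/19 (107.208.128.0 - 107.208.159.255) -> Vlan30
More-specific entries that do NOT match:
  107.208.140.144/30 (107.208.140.144 - 107.208.140.147) does not contain 107.208.140.154
  107.208.140.0/26 (107.208.140.0 - 107.208.140.63) does not contain 107.208.140.154
  107.208.140.0/25 (107.208.140.0 - 107.208.140.127) does not contain 107.208.140.154
  107.208.142.0/24 (107.208.142.0 - 107.208.142.255) does not contain 107.208.140.154
  107.208.132.0/24 (107.208.132.0 - 107.208.132.255) does not contain 107.208.140.154
  107.208.136.0/22 (107.208.136.0 - 107.208.139.255) does not contain 107.208.140.154
Longest matching prefix is /19 -> interface Vlan30.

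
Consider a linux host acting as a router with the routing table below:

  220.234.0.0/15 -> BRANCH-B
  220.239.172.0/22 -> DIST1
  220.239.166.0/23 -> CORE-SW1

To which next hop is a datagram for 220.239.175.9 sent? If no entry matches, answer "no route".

DIST1

Routes whose prefix contains 220.239.175.9:
  220.239.172.0/22 (220.239.172.0 - 220.239.175.255) -> DIST1
More-specific entries that do NOT match:
  220.239.166.0/23 (220.239.166.0 - 220.239.167.255) does not contain 220.239.175.9
Longest matching prefix is /22 -> next hop DIST1.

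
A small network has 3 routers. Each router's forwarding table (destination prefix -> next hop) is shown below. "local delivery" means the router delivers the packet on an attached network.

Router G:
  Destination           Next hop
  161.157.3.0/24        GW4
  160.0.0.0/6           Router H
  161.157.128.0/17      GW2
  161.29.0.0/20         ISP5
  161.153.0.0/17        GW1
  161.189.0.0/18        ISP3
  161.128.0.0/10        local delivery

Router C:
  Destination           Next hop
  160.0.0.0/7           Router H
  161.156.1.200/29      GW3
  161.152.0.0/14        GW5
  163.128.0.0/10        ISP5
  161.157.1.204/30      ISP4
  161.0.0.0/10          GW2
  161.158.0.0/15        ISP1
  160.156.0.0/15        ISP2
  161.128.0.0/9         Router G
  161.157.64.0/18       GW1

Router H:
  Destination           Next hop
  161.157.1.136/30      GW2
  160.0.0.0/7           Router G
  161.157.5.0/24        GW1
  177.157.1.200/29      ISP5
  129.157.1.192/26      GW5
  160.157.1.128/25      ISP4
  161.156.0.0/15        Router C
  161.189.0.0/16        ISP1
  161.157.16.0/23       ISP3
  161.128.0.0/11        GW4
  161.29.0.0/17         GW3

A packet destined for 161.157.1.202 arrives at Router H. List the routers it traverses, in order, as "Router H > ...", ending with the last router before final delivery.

Router H > Router C > Router G

At Router H: longest match for 161.157.1.202 is 161.156.0.0/15 -> Router C
At Router C: longest match for 161.157.1.202 is 161.128.0.0/9 -> Router G
At Router G: longest match for 161.157.1.202 is 161.128.0.0/10 -> local delivery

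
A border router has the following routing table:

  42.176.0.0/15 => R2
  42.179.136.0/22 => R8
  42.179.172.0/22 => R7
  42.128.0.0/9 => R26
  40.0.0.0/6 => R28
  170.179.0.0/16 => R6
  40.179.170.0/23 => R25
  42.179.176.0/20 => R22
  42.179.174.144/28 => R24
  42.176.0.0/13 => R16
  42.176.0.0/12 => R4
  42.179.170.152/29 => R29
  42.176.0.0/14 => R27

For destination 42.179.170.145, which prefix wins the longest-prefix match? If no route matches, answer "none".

42.176.0.0/14

Entries matching 42.179.170.145:
  40.0.0.0/6 (40.0.0.0 - 43.255.255.255)
  42.128.0.0/9 (42.128.0.0 - 42.255.255.255)
  42.176.0.0/12 (42.176.0.0 - 42.191.255.255)
  42.176.0.0/13 (42.176.0.0 - 42.183.255.255)
  42.176.0.0/14 (42.176.0.0 - 42.179.255.255)
Most specific is 42.176.0.0/14.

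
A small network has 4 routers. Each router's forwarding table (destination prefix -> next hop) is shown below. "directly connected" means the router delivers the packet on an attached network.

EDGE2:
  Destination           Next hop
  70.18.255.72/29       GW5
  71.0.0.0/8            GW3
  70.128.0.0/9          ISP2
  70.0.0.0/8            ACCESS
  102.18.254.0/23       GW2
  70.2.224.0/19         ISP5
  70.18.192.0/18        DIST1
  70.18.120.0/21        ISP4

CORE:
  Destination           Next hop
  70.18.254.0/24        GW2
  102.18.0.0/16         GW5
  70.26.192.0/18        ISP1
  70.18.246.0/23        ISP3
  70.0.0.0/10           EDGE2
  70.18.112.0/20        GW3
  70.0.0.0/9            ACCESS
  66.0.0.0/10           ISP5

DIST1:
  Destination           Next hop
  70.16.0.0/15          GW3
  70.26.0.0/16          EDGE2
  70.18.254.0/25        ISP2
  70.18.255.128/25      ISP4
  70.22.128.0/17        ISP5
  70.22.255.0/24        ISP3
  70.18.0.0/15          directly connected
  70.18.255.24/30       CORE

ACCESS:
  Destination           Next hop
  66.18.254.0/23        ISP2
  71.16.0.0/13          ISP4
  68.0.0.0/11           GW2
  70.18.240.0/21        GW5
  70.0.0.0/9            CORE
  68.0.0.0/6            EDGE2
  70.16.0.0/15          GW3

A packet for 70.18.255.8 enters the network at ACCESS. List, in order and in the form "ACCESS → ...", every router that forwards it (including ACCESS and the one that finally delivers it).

At ACCESS: longest match for 70.18.255.8 is 70.0.0.0/9 -> CORE
At CORE: longest match for 70.18.255.8 is 70.0.0.0/10 -> EDGE2
At EDGE2: longest match for 70.18.255.8 is 70.18.192.0/18 -> DIST1
At DIST1: longest match for 70.18.255.8 is 70.18.0.0/15 -> directly connected

ACCESS → CORE → EDGE2 → DIST1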